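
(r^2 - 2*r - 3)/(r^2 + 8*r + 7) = (r - 3)/(r + 7)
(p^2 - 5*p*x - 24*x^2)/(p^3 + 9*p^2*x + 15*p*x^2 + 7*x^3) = (p^2 - 5*p*x - 24*x^2)/(p^3 + 9*p^2*x + 15*p*x^2 + 7*x^3)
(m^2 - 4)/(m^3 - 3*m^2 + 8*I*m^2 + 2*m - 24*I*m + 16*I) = (m + 2)/(m^2 + m*(-1 + 8*I) - 8*I)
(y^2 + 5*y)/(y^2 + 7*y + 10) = y/(y + 2)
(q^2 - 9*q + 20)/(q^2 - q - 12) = (q - 5)/(q + 3)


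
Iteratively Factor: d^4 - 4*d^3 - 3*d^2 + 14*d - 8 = (d - 4)*(d^3 - 3*d + 2) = (d - 4)*(d + 2)*(d^2 - 2*d + 1) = (d - 4)*(d - 1)*(d + 2)*(d - 1)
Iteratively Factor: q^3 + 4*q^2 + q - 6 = (q - 1)*(q^2 + 5*q + 6) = (q - 1)*(q + 2)*(q + 3)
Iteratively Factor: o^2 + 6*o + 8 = (o + 4)*(o + 2)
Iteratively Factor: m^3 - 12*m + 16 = (m - 2)*(m^2 + 2*m - 8) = (m - 2)*(m + 4)*(m - 2)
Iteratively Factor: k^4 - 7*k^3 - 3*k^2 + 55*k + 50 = (k + 1)*(k^3 - 8*k^2 + 5*k + 50) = (k - 5)*(k + 1)*(k^2 - 3*k - 10) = (k - 5)^2*(k + 1)*(k + 2)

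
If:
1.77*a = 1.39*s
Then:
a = 0.785310734463277*s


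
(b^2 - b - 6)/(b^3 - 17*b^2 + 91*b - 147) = (b + 2)/(b^2 - 14*b + 49)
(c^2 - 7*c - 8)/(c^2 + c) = (c - 8)/c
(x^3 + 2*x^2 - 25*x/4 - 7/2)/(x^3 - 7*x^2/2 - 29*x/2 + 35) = (x + 1/2)/(x - 5)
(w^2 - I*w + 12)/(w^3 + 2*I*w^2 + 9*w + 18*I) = (w - 4*I)/(w^2 - I*w + 6)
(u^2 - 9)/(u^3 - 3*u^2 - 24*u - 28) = (9 - u^2)/(-u^3 + 3*u^2 + 24*u + 28)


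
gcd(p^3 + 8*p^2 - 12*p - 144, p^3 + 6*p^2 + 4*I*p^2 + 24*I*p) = p + 6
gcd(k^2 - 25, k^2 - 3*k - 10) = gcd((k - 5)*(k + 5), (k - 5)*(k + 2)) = k - 5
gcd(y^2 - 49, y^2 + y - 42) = y + 7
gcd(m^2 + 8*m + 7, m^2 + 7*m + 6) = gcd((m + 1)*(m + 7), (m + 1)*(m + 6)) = m + 1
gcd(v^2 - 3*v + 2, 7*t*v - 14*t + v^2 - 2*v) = v - 2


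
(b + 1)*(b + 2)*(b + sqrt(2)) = b^3 + sqrt(2)*b^2 + 3*b^2 + 2*b + 3*sqrt(2)*b + 2*sqrt(2)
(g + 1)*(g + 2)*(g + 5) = g^3 + 8*g^2 + 17*g + 10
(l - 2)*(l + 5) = l^2 + 3*l - 10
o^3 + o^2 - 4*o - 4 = (o - 2)*(o + 1)*(o + 2)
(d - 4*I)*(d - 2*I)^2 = d^3 - 8*I*d^2 - 20*d + 16*I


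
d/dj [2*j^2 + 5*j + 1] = 4*j + 5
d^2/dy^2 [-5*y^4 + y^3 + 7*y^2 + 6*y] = -60*y^2 + 6*y + 14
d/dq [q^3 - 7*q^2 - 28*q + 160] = 3*q^2 - 14*q - 28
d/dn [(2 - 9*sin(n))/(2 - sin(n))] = -16*cos(n)/(sin(n) - 2)^2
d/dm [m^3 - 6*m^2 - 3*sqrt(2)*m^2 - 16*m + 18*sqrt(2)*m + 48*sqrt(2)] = 3*m^2 - 12*m - 6*sqrt(2)*m - 16 + 18*sqrt(2)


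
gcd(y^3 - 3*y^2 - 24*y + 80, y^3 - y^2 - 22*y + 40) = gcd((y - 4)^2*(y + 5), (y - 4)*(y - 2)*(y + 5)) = y^2 + y - 20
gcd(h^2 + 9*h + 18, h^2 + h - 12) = 1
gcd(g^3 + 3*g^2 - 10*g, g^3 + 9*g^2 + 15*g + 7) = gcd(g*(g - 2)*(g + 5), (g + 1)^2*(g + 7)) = 1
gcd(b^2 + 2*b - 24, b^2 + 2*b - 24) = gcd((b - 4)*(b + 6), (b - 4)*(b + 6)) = b^2 + 2*b - 24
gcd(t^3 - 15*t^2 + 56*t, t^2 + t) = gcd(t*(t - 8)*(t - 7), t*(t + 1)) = t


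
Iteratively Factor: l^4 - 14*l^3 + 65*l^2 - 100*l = (l - 5)*(l^3 - 9*l^2 + 20*l) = (l - 5)^2*(l^2 - 4*l) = (l - 5)^2*(l - 4)*(l)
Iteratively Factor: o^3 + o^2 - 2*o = (o)*(o^2 + o - 2) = o*(o - 1)*(o + 2)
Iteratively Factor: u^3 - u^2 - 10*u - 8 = (u - 4)*(u^2 + 3*u + 2) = (u - 4)*(u + 2)*(u + 1)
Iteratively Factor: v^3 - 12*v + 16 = (v + 4)*(v^2 - 4*v + 4) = (v - 2)*(v + 4)*(v - 2)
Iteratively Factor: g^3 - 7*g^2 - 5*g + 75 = (g - 5)*(g^2 - 2*g - 15) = (g - 5)^2*(g + 3)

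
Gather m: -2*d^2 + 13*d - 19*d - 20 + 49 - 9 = -2*d^2 - 6*d + 20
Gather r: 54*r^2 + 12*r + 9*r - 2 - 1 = 54*r^2 + 21*r - 3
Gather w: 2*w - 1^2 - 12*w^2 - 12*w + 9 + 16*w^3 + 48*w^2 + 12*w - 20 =16*w^3 + 36*w^2 + 2*w - 12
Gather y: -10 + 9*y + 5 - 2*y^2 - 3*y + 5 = -2*y^2 + 6*y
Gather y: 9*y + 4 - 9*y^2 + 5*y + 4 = -9*y^2 + 14*y + 8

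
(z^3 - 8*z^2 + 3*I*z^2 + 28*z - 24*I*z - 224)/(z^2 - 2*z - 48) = (z^2 + 3*I*z + 28)/(z + 6)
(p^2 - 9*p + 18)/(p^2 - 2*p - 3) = (p - 6)/(p + 1)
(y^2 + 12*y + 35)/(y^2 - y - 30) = (y + 7)/(y - 6)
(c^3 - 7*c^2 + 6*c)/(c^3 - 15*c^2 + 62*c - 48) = c/(c - 8)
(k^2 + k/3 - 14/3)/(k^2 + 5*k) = (3*k^2 + k - 14)/(3*k*(k + 5))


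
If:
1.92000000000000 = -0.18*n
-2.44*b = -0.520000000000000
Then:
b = 0.21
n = -10.67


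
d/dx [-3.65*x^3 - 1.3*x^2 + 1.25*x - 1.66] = -10.95*x^2 - 2.6*x + 1.25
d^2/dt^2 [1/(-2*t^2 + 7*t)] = 2*(2*t*(2*t - 7) - (4*t - 7)^2)/(t^3*(2*t - 7)^3)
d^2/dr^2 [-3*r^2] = -6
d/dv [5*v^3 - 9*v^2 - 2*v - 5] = 15*v^2 - 18*v - 2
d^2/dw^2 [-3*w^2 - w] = -6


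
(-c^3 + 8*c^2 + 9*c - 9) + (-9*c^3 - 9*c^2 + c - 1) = -10*c^3 - c^2 + 10*c - 10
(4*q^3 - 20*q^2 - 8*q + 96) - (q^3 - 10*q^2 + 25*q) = 3*q^3 - 10*q^2 - 33*q + 96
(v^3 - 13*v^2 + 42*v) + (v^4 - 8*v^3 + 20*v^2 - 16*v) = v^4 - 7*v^3 + 7*v^2 + 26*v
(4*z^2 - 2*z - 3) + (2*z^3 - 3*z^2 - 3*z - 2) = 2*z^3 + z^2 - 5*z - 5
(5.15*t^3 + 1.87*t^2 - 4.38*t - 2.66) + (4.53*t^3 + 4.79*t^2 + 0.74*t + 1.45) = 9.68*t^3 + 6.66*t^2 - 3.64*t - 1.21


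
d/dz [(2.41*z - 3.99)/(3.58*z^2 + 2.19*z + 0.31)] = (-8.6278*z^2 + 28.5684*z + 9.4852)/(12.8164*z^4 + 15.6804*z^3 + 7.0157*z^2 + 1.3578*z + 0.0961)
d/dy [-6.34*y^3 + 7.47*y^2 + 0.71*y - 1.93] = -19.02*y^2 + 14.94*y + 0.71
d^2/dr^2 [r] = 0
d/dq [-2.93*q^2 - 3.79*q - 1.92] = -5.86*q - 3.79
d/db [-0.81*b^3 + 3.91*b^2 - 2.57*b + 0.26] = -2.43*b^2 + 7.82*b - 2.57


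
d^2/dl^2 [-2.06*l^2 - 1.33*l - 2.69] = -4.12000000000000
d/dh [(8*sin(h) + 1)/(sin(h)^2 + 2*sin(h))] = -(8*cos(h) + 2/tan(h) + 2*cos(h)/sin(h)^2)/(sin(h) + 2)^2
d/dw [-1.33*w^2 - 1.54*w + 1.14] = -2.66*w - 1.54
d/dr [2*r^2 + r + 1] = 4*r + 1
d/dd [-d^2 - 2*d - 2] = -2*d - 2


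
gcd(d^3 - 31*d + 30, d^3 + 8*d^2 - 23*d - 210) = d^2 + d - 30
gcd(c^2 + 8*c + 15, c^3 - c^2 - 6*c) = 1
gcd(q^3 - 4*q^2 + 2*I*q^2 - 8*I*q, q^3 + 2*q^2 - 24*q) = q^2 - 4*q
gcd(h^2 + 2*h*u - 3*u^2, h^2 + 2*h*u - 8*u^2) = 1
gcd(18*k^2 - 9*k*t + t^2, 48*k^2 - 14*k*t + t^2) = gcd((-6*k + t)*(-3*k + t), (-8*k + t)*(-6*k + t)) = -6*k + t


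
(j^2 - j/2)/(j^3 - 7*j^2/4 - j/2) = 2*(1 - 2*j)/(-4*j^2 + 7*j + 2)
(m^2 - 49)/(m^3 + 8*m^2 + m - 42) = (m - 7)/(m^2 + m - 6)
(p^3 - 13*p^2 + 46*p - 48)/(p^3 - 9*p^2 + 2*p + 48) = (p - 2)/(p + 2)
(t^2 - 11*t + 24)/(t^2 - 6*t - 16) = (t - 3)/(t + 2)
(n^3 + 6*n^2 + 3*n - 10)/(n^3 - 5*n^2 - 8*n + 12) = (n + 5)/(n - 6)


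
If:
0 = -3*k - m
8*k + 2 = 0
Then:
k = -1/4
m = 3/4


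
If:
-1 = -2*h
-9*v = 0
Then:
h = 1/2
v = 0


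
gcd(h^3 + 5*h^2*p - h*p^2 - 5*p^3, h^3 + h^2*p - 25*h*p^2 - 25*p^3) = h^2 + 6*h*p + 5*p^2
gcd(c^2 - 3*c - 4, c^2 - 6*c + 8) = c - 4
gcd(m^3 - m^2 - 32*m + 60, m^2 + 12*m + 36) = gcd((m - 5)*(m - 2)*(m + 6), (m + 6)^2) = m + 6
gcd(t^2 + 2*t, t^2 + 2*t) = t^2 + 2*t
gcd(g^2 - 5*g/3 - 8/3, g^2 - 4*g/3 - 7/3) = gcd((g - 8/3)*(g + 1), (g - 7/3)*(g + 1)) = g + 1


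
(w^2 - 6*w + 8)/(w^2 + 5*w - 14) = (w - 4)/(w + 7)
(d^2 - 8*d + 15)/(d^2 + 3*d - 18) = (d - 5)/(d + 6)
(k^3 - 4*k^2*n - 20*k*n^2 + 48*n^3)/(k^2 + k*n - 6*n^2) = (k^2 - 2*k*n - 24*n^2)/(k + 3*n)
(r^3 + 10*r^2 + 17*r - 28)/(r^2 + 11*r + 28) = r - 1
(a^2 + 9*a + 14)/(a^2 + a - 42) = (a + 2)/(a - 6)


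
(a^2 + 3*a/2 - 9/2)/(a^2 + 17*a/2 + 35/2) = (2*a^2 + 3*a - 9)/(2*a^2 + 17*a + 35)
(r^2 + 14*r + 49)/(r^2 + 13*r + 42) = (r + 7)/(r + 6)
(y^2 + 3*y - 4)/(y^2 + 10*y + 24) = (y - 1)/(y + 6)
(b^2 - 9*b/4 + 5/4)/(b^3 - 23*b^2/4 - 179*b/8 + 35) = 2*(b - 1)/(2*b^2 - 9*b - 56)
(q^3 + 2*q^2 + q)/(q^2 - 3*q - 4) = q*(q + 1)/(q - 4)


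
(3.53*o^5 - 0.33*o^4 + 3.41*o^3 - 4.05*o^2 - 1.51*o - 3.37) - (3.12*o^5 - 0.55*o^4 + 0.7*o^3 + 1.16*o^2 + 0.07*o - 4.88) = 0.41*o^5 + 0.22*o^4 + 2.71*o^3 - 5.21*o^2 - 1.58*o + 1.51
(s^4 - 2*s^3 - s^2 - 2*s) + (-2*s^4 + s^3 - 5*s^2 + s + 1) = -s^4 - s^3 - 6*s^2 - s + 1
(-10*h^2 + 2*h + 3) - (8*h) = -10*h^2 - 6*h + 3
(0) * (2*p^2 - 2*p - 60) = 0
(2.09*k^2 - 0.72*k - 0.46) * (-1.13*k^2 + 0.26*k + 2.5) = -2.3617*k^4 + 1.357*k^3 + 5.5576*k^2 - 1.9196*k - 1.15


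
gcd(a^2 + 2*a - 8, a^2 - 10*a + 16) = a - 2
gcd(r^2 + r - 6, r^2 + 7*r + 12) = r + 3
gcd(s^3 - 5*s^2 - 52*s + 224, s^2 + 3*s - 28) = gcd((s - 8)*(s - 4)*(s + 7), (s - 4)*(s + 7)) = s^2 + 3*s - 28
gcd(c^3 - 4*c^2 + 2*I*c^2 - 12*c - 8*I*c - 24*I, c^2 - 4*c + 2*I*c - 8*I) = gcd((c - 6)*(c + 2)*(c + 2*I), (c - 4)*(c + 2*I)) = c + 2*I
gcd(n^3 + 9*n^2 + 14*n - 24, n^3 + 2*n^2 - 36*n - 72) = n + 6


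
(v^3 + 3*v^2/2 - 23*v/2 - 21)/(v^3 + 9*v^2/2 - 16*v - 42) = (v + 3)/(v + 6)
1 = 1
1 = 1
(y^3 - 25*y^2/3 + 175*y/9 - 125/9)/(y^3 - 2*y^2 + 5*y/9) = (3*y^2 - 20*y + 25)/(y*(3*y - 1))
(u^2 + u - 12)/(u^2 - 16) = (u - 3)/(u - 4)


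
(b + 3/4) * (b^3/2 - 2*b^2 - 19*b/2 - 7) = b^4/2 - 13*b^3/8 - 11*b^2 - 113*b/8 - 21/4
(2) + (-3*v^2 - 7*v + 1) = -3*v^2 - 7*v + 3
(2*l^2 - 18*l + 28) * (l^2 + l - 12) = 2*l^4 - 16*l^3 - 14*l^2 + 244*l - 336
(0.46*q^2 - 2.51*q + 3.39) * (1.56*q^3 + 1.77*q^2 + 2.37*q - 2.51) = 0.7176*q^5 - 3.1014*q^4 + 1.9359*q^3 - 1.103*q^2 + 14.3344*q - 8.5089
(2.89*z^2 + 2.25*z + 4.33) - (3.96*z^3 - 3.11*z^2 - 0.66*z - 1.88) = -3.96*z^3 + 6.0*z^2 + 2.91*z + 6.21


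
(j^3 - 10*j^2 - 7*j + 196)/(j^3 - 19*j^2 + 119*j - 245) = (j + 4)/(j - 5)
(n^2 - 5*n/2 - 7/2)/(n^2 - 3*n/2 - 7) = (n + 1)/(n + 2)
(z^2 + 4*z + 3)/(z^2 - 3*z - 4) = (z + 3)/(z - 4)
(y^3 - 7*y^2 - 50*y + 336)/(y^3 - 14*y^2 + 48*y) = (y + 7)/y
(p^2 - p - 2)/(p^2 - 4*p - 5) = (p - 2)/(p - 5)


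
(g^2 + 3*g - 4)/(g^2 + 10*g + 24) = (g - 1)/(g + 6)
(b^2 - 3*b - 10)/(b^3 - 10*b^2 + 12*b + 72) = (b - 5)/(b^2 - 12*b + 36)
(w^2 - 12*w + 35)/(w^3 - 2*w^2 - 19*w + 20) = (w - 7)/(w^2 + 3*w - 4)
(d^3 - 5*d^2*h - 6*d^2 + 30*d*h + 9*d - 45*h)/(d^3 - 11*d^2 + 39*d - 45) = (d - 5*h)/(d - 5)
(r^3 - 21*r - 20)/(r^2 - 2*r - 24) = (r^2 - 4*r - 5)/(r - 6)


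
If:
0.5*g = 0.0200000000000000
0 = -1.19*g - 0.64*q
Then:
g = 0.04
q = -0.07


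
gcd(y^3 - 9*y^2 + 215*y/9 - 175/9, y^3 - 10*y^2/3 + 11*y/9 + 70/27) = y^2 - 4*y + 35/9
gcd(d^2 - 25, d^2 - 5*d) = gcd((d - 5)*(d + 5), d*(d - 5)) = d - 5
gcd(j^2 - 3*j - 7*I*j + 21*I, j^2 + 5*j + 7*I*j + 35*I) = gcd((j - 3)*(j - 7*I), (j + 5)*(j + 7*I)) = 1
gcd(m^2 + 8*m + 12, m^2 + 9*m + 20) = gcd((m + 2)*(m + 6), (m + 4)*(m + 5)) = 1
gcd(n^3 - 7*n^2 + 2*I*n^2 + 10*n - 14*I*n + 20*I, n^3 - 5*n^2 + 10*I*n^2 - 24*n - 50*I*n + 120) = n - 5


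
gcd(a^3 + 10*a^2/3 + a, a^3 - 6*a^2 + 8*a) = a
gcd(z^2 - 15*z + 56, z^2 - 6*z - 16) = z - 8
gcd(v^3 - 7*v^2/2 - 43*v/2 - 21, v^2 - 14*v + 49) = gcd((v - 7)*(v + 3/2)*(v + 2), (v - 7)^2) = v - 7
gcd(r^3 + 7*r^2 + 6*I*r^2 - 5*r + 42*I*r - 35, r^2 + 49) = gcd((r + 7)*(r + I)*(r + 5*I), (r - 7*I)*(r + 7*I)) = 1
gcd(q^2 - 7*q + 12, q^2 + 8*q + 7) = 1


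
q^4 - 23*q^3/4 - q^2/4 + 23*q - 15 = (q - 5)*(q - 2)*(q - 3/4)*(q + 2)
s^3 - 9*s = s*(s - 3)*(s + 3)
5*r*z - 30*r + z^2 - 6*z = (5*r + z)*(z - 6)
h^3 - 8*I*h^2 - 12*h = h*(h - 6*I)*(h - 2*I)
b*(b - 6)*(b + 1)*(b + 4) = b^4 - b^3 - 26*b^2 - 24*b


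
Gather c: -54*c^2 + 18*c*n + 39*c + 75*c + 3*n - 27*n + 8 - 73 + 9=-54*c^2 + c*(18*n + 114) - 24*n - 56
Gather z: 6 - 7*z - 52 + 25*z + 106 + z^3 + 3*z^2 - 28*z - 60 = z^3 + 3*z^2 - 10*z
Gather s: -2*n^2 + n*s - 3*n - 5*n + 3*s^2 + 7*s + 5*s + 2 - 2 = -2*n^2 - 8*n + 3*s^2 + s*(n + 12)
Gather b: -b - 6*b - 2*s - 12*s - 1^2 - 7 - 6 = -7*b - 14*s - 14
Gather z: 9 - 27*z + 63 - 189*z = 72 - 216*z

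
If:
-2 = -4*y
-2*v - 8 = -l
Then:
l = 2*v + 8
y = 1/2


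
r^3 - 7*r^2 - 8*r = r*(r - 8)*(r + 1)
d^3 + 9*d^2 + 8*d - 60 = (d - 2)*(d + 5)*(d + 6)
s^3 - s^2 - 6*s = s*(s - 3)*(s + 2)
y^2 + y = y*(y + 1)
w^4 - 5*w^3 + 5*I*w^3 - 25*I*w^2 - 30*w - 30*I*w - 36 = (w - 6)*(w + 1)*(w - I)*(w + 6*I)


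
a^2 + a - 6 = (a - 2)*(a + 3)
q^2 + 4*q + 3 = (q + 1)*(q + 3)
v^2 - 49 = (v - 7)*(v + 7)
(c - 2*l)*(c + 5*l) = c^2 + 3*c*l - 10*l^2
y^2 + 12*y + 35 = (y + 5)*(y + 7)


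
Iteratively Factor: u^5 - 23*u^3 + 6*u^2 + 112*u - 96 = (u - 2)*(u^4 + 2*u^3 - 19*u^2 - 32*u + 48) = (u - 2)*(u - 1)*(u^3 + 3*u^2 - 16*u - 48) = (u - 2)*(u - 1)*(u + 4)*(u^2 - u - 12) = (u - 2)*(u - 1)*(u + 3)*(u + 4)*(u - 4)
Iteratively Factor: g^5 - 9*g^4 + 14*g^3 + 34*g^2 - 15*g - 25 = (g - 5)*(g^4 - 4*g^3 - 6*g^2 + 4*g + 5) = (g - 5)*(g + 1)*(g^3 - 5*g^2 - g + 5) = (g - 5)*(g - 1)*(g + 1)*(g^2 - 4*g - 5) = (g - 5)*(g - 1)*(g + 1)^2*(g - 5)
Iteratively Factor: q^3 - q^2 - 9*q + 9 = (q + 3)*(q^2 - 4*q + 3) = (q - 3)*(q + 3)*(q - 1)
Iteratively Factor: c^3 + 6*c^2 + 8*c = (c)*(c^2 + 6*c + 8) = c*(c + 2)*(c + 4)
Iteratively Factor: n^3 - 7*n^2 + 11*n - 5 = (n - 1)*(n^2 - 6*n + 5) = (n - 5)*(n - 1)*(n - 1)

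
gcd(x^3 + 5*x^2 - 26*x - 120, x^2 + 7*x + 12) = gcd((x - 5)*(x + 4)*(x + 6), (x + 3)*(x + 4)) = x + 4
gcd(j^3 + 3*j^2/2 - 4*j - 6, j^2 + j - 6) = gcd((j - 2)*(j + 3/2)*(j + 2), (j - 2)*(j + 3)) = j - 2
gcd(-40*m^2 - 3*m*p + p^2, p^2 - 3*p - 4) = 1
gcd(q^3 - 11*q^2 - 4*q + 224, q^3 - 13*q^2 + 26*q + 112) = q^2 - 15*q + 56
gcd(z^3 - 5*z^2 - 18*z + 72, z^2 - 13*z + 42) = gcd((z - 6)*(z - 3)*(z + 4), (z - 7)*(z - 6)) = z - 6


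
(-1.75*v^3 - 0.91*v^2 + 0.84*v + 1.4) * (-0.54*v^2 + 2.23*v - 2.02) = 0.945*v^5 - 3.4111*v^4 + 1.0521*v^3 + 2.9554*v^2 + 1.4252*v - 2.828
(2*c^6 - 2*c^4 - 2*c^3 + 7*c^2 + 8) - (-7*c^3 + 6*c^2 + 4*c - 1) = 2*c^6 - 2*c^4 + 5*c^3 + c^2 - 4*c + 9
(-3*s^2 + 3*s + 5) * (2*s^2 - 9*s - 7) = -6*s^4 + 33*s^3 + 4*s^2 - 66*s - 35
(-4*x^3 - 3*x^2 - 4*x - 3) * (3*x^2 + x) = -12*x^5 - 13*x^4 - 15*x^3 - 13*x^2 - 3*x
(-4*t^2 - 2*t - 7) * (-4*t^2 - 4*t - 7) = 16*t^4 + 24*t^3 + 64*t^2 + 42*t + 49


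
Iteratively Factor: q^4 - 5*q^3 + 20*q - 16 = (q - 4)*(q^3 - q^2 - 4*q + 4) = (q - 4)*(q + 2)*(q^2 - 3*q + 2) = (q - 4)*(q - 1)*(q + 2)*(q - 2)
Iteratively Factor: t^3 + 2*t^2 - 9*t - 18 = (t + 3)*(t^2 - t - 6) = (t + 2)*(t + 3)*(t - 3)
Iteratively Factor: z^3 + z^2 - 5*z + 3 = (z - 1)*(z^2 + 2*z - 3) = (z - 1)^2*(z + 3)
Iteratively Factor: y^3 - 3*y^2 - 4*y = (y)*(y^2 - 3*y - 4) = y*(y + 1)*(y - 4)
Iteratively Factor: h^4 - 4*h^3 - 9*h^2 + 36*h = (h)*(h^3 - 4*h^2 - 9*h + 36) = h*(h + 3)*(h^2 - 7*h + 12) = h*(h - 4)*(h + 3)*(h - 3)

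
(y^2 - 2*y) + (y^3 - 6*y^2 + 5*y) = y^3 - 5*y^2 + 3*y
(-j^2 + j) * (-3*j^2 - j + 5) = 3*j^4 - 2*j^3 - 6*j^2 + 5*j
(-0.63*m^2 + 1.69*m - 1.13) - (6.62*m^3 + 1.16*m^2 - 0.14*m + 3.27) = -6.62*m^3 - 1.79*m^2 + 1.83*m - 4.4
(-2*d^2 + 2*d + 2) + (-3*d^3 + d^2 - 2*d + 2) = -3*d^3 - d^2 + 4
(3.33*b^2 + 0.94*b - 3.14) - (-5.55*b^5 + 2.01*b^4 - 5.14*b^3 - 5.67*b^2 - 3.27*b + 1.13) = 5.55*b^5 - 2.01*b^4 + 5.14*b^3 + 9.0*b^2 + 4.21*b - 4.27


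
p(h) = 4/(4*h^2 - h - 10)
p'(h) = 4*(1 - 8*h)/(4*h^2 - h - 10)^2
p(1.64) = -4.54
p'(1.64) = -62.38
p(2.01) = 0.96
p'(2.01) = -3.50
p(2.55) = 0.30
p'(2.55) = -0.43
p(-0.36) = -0.44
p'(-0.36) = 0.19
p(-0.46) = -0.46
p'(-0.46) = 0.25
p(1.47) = -1.42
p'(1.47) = -5.39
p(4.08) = 0.08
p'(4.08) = -0.05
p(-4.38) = 0.06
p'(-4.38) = 0.03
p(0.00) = -0.40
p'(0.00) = 0.04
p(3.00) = 0.17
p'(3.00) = -0.17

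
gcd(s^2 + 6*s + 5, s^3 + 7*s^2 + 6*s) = s + 1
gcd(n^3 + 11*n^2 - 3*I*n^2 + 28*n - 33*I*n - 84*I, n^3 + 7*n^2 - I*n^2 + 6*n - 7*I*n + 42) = n^2 + n*(7 - 3*I) - 21*I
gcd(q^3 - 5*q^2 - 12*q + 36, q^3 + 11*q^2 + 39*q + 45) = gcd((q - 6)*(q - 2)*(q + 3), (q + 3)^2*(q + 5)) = q + 3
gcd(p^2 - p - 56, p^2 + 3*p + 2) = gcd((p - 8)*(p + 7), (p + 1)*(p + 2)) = 1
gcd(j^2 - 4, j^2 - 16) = 1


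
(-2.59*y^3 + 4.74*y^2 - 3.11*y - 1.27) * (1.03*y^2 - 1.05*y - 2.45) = -2.6677*y^5 + 7.6017*y^4 - 1.8348*y^3 - 9.6556*y^2 + 8.953*y + 3.1115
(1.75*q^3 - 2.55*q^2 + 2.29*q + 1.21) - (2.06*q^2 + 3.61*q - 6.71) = 1.75*q^3 - 4.61*q^2 - 1.32*q + 7.92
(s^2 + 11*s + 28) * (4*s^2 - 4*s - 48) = 4*s^4 + 40*s^3 + 20*s^2 - 640*s - 1344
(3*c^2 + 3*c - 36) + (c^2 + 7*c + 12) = 4*c^2 + 10*c - 24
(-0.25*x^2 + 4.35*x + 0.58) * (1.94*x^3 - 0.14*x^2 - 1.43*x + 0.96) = -0.485*x^5 + 8.474*x^4 + 0.8737*x^3 - 6.5417*x^2 + 3.3466*x + 0.5568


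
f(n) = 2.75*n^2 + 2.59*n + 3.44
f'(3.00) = 19.09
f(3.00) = 35.96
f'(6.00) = 35.59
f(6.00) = 117.98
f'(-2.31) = -10.12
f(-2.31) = 12.13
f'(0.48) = 5.23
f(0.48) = 5.32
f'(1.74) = 12.16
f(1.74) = 16.27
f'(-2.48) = -11.05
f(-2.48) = 13.93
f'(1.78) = 12.38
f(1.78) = 16.76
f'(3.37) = 21.12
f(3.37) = 43.40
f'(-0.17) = 1.66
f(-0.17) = 3.08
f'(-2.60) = -11.71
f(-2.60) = 15.30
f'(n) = 5.5*n + 2.59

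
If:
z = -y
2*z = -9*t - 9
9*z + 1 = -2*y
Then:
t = -61/63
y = 1/7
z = -1/7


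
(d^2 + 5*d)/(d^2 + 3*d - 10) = d/(d - 2)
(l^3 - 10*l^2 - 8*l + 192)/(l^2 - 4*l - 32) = l - 6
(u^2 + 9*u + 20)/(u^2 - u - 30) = (u + 4)/(u - 6)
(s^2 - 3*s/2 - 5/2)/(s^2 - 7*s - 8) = (s - 5/2)/(s - 8)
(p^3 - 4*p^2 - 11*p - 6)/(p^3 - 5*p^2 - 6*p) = (p + 1)/p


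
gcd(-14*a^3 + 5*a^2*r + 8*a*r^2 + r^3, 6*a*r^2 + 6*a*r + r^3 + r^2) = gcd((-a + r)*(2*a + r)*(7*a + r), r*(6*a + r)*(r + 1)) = 1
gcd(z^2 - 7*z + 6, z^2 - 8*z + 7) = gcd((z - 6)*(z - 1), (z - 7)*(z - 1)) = z - 1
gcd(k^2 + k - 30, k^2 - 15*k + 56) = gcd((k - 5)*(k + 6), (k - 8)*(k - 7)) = 1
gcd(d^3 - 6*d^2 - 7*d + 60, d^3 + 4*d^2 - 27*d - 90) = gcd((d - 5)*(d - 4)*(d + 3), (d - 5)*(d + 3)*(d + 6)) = d^2 - 2*d - 15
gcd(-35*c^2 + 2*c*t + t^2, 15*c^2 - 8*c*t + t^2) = -5*c + t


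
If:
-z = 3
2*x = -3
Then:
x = -3/2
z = -3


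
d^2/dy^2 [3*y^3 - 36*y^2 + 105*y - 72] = 18*y - 72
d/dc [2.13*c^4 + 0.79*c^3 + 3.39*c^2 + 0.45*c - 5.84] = 8.52*c^3 + 2.37*c^2 + 6.78*c + 0.45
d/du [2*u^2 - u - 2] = 4*u - 1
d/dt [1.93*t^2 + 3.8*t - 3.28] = 3.86*t + 3.8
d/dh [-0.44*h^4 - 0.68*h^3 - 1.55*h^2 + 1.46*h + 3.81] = -1.76*h^3 - 2.04*h^2 - 3.1*h + 1.46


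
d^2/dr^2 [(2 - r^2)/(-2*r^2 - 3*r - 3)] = 6*(-2*r^3 - 14*r^2 - 12*r + 1)/(8*r^6 + 36*r^5 + 90*r^4 + 135*r^3 + 135*r^2 + 81*r + 27)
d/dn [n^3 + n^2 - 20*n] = 3*n^2 + 2*n - 20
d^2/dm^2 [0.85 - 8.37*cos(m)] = 8.37*cos(m)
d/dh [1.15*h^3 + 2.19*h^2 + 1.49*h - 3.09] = 3.45*h^2 + 4.38*h + 1.49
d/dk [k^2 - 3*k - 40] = 2*k - 3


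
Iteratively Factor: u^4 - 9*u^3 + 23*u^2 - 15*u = (u - 5)*(u^3 - 4*u^2 + 3*u) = (u - 5)*(u - 1)*(u^2 - 3*u) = (u - 5)*(u - 3)*(u - 1)*(u)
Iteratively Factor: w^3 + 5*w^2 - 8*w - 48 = (w - 3)*(w^2 + 8*w + 16) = (w - 3)*(w + 4)*(w + 4)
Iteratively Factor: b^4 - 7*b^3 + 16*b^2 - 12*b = (b - 2)*(b^3 - 5*b^2 + 6*b) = (b - 3)*(b - 2)*(b^2 - 2*b) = b*(b - 3)*(b - 2)*(b - 2)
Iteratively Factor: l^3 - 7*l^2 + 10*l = (l - 5)*(l^2 - 2*l) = (l - 5)*(l - 2)*(l)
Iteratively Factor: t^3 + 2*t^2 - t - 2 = (t + 1)*(t^2 + t - 2) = (t - 1)*(t + 1)*(t + 2)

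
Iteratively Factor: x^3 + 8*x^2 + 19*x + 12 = (x + 3)*(x^2 + 5*x + 4) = (x + 3)*(x + 4)*(x + 1)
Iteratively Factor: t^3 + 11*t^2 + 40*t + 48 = (t + 4)*(t^2 + 7*t + 12) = (t + 3)*(t + 4)*(t + 4)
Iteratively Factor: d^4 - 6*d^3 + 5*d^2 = (d)*(d^3 - 6*d^2 + 5*d) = d^2*(d^2 - 6*d + 5) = d^2*(d - 5)*(d - 1)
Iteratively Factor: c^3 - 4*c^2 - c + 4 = (c - 4)*(c^2 - 1) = (c - 4)*(c + 1)*(c - 1)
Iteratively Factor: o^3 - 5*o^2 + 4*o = (o)*(o^2 - 5*o + 4) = o*(o - 1)*(o - 4)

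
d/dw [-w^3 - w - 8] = -3*w^2 - 1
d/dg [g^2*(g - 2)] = g*(3*g - 4)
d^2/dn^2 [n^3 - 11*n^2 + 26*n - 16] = 6*n - 22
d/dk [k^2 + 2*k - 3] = 2*k + 2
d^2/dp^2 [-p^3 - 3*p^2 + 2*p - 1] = -6*p - 6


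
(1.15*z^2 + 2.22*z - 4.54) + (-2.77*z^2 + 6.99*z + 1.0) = -1.62*z^2 + 9.21*z - 3.54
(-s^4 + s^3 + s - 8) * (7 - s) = s^5 - 8*s^4 + 7*s^3 - s^2 + 15*s - 56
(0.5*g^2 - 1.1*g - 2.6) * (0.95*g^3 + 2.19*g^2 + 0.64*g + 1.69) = 0.475*g^5 + 0.05*g^4 - 4.559*g^3 - 5.553*g^2 - 3.523*g - 4.394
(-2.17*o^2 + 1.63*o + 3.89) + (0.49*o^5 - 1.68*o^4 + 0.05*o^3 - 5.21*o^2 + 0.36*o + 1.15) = 0.49*o^5 - 1.68*o^4 + 0.05*o^3 - 7.38*o^2 + 1.99*o + 5.04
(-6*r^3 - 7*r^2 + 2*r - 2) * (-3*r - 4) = 18*r^4 + 45*r^3 + 22*r^2 - 2*r + 8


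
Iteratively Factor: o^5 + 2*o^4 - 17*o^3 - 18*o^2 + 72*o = (o - 2)*(o^4 + 4*o^3 - 9*o^2 - 36*o) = (o - 3)*(o - 2)*(o^3 + 7*o^2 + 12*o) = (o - 3)*(o - 2)*(o + 4)*(o^2 + 3*o) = o*(o - 3)*(o - 2)*(o + 4)*(o + 3)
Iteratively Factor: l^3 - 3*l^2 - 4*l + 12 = (l - 3)*(l^2 - 4) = (l - 3)*(l - 2)*(l + 2)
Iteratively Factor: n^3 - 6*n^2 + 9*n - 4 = (n - 1)*(n^2 - 5*n + 4) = (n - 4)*(n - 1)*(n - 1)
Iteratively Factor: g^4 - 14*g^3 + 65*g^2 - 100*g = (g)*(g^3 - 14*g^2 + 65*g - 100) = g*(g - 5)*(g^2 - 9*g + 20) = g*(g - 5)*(g - 4)*(g - 5)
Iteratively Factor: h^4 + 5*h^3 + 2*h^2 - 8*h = (h + 2)*(h^3 + 3*h^2 - 4*h) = (h - 1)*(h + 2)*(h^2 + 4*h) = (h - 1)*(h + 2)*(h + 4)*(h)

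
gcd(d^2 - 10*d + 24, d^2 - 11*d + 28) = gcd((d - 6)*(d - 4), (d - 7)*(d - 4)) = d - 4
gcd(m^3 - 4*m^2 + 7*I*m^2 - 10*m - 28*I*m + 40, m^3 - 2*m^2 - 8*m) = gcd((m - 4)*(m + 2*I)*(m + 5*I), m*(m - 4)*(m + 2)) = m - 4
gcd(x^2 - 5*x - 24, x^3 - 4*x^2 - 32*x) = x - 8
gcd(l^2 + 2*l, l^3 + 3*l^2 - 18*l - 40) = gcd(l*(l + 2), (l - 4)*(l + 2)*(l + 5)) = l + 2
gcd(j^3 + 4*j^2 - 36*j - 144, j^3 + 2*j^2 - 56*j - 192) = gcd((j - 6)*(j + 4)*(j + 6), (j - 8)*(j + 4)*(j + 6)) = j^2 + 10*j + 24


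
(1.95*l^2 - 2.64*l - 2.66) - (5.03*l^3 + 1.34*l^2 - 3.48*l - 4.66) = -5.03*l^3 + 0.61*l^2 + 0.84*l + 2.0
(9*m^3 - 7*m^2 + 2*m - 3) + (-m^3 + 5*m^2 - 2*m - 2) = 8*m^3 - 2*m^2 - 5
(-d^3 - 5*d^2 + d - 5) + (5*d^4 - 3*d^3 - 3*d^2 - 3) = 5*d^4 - 4*d^3 - 8*d^2 + d - 8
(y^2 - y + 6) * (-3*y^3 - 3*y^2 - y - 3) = -3*y^5 - 16*y^3 - 20*y^2 - 3*y - 18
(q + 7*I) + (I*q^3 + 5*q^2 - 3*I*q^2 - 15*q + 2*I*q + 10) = I*q^3 + 5*q^2 - 3*I*q^2 - 14*q + 2*I*q + 10 + 7*I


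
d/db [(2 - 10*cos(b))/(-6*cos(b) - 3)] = -14*sin(b)/(3*(2*cos(b) + 1)^2)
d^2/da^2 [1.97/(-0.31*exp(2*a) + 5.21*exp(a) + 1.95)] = (1.97*(0.62*exp(a) - 5.21)*(1.24*exp(a) - 10.42)*exp(a) + (2.4428*exp(a) - 10.2637)*(-0.31*exp(2*a) + 5.21*exp(a) + 1.95))*exp(a)/(-0.31*exp(2*a) + 5.21*exp(a) + 1.95)^3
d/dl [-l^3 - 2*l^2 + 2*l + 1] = -3*l^2 - 4*l + 2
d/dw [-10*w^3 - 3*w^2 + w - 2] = -30*w^2 - 6*w + 1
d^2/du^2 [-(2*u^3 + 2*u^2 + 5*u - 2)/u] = -4 + 4/u^3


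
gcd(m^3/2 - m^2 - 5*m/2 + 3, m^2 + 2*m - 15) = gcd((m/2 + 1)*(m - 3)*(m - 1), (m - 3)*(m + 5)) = m - 3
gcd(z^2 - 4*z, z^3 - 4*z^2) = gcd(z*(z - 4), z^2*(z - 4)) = z^2 - 4*z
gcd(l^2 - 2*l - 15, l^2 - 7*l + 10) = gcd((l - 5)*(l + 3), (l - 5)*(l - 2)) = l - 5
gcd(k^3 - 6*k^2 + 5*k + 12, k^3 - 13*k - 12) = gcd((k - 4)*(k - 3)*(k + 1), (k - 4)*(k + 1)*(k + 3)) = k^2 - 3*k - 4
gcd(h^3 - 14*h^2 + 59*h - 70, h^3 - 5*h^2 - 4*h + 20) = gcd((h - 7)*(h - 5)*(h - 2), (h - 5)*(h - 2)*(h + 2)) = h^2 - 7*h + 10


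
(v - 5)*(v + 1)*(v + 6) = v^3 + 2*v^2 - 29*v - 30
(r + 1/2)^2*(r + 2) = r^3 + 3*r^2 + 9*r/4 + 1/2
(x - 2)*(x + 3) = x^2 + x - 6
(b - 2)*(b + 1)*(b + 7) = b^3 + 6*b^2 - 9*b - 14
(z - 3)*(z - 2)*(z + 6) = z^3 + z^2 - 24*z + 36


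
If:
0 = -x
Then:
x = 0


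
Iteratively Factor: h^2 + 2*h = (h)*(h + 2)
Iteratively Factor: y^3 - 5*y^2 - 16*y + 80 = (y + 4)*(y^2 - 9*y + 20) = (y - 4)*(y + 4)*(y - 5)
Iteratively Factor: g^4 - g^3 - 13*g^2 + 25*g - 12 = (g - 3)*(g^3 + 2*g^2 - 7*g + 4) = (g - 3)*(g + 4)*(g^2 - 2*g + 1) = (g - 3)*(g - 1)*(g + 4)*(g - 1)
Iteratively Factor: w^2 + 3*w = (w + 3)*(w)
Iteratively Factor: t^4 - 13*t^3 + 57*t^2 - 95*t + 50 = (t - 1)*(t^3 - 12*t^2 + 45*t - 50) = (t - 5)*(t - 1)*(t^2 - 7*t + 10) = (t - 5)^2*(t - 1)*(t - 2)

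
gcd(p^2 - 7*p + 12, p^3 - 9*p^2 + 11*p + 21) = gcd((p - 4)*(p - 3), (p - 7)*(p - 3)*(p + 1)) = p - 3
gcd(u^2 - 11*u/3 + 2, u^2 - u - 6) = u - 3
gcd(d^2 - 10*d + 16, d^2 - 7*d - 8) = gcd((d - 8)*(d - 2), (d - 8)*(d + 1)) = d - 8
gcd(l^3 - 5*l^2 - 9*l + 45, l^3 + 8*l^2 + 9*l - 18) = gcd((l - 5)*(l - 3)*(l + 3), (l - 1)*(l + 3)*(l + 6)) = l + 3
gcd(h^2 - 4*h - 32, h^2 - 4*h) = 1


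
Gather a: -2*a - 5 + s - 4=-2*a + s - 9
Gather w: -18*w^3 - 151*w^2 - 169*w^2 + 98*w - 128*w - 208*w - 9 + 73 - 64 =-18*w^3 - 320*w^2 - 238*w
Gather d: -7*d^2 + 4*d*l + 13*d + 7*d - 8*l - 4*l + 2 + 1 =-7*d^2 + d*(4*l + 20) - 12*l + 3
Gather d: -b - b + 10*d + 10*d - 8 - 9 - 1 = -2*b + 20*d - 18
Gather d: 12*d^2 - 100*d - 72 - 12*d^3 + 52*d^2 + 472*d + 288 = -12*d^3 + 64*d^2 + 372*d + 216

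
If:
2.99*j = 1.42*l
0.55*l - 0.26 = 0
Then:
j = 0.22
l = 0.47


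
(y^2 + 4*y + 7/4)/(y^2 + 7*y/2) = (y + 1/2)/y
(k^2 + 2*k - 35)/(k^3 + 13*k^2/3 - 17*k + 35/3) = 3*(k - 5)/(3*k^2 - 8*k + 5)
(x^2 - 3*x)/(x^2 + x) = (x - 3)/(x + 1)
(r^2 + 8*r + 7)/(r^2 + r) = (r + 7)/r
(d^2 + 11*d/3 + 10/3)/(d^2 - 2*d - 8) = (d + 5/3)/(d - 4)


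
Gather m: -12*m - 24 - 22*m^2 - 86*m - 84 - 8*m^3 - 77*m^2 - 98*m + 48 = -8*m^3 - 99*m^2 - 196*m - 60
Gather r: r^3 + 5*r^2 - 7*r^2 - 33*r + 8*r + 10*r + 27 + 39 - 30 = r^3 - 2*r^2 - 15*r + 36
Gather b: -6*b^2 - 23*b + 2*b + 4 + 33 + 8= -6*b^2 - 21*b + 45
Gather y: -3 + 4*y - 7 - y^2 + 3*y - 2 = -y^2 + 7*y - 12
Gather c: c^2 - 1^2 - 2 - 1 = c^2 - 4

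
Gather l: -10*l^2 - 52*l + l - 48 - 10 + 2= -10*l^2 - 51*l - 56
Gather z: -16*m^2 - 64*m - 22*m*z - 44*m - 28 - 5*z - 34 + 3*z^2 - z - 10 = -16*m^2 - 108*m + 3*z^2 + z*(-22*m - 6) - 72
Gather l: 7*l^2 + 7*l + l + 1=7*l^2 + 8*l + 1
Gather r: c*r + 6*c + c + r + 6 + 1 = 7*c + r*(c + 1) + 7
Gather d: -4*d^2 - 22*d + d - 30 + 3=-4*d^2 - 21*d - 27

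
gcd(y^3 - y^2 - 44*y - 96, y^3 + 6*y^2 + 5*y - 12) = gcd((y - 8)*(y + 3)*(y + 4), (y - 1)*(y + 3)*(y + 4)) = y^2 + 7*y + 12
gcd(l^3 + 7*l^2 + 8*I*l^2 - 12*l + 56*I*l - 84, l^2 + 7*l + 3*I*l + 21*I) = l + 7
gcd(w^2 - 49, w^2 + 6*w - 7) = w + 7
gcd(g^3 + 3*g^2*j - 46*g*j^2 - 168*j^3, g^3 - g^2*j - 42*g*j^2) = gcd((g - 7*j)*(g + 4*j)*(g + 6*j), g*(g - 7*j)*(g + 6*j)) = g^2 - g*j - 42*j^2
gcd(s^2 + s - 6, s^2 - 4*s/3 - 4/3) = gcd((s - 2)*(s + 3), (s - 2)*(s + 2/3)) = s - 2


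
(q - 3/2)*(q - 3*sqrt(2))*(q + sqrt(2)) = q^3 - 2*sqrt(2)*q^2 - 3*q^2/2 - 6*q + 3*sqrt(2)*q + 9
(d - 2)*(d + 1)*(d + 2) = d^3 + d^2 - 4*d - 4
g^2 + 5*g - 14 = (g - 2)*(g + 7)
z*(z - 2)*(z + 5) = z^3 + 3*z^2 - 10*z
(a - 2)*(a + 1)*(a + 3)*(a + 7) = a^4 + 9*a^3 + 9*a^2 - 41*a - 42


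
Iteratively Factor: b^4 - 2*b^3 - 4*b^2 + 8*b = (b)*(b^3 - 2*b^2 - 4*b + 8) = b*(b - 2)*(b^2 - 4) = b*(b - 2)^2*(b + 2)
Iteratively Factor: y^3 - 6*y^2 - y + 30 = (y - 5)*(y^2 - y - 6) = (y - 5)*(y - 3)*(y + 2)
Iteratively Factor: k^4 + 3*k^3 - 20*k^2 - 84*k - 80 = (k + 2)*(k^3 + k^2 - 22*k - 40) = (k + 2)*(k + 4)*(k^2 - 3*k - 10) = (k - 5)*(k + 2)*(k + 4)*(k + 2)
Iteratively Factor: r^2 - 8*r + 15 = (r - 5)*(r - 3)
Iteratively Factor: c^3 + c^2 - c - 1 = (c + 1)*(c^2 - 1) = (c - 1)*(c + 1)*(c + 1)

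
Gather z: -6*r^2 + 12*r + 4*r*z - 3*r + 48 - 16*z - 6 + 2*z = -6*r^2 + 9*r + z*(4*r - 14) + 42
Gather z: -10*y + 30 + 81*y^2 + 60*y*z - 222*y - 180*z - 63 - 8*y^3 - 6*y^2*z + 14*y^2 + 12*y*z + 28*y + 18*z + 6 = -8*y^3 + 95*y^2 - 204*y + z*(-6*y^2 + 72*y - 162) - 27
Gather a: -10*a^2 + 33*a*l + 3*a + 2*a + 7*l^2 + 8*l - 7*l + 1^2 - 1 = -10*a^2 + a*(33*l + 5) + 7*l^2 + l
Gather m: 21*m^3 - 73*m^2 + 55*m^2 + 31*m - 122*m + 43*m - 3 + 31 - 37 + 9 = 21*m^3 - 18*m^2 - 48*m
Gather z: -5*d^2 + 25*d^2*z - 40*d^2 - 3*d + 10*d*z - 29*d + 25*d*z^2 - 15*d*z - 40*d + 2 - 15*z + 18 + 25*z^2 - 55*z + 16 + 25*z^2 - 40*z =-45*d^2 - 72*d + z^2*(25*d + 50) + z*(25*d^2 - 5*d - 110) + 36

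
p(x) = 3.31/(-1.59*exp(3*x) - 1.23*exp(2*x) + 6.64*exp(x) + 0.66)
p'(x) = 3.31*(4.77*exp(3*x) + 2.46*exp(2*x) - 6.64*exp(x))/(-1.59*exp(3*x) - 1.23*exp(2*x) + 6.64*exp(x) + 0.66)^2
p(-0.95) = 1.12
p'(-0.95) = -0.73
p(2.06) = -0.00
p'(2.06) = 0.01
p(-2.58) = 2.86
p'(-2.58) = -1.21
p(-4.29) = 4.41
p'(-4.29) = -0.53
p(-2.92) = 3.26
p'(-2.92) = -1.13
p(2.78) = -0.00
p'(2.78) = 0.00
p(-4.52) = 4.52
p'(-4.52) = -0.44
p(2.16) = -0.00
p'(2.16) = 0.01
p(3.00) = 0.00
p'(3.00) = 0.00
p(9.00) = 0.00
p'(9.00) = 0.00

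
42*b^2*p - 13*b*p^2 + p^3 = p*(-7*b + p)*(-6*b + p)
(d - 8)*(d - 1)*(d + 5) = d^3 - 4*d^2 - 37*d + 40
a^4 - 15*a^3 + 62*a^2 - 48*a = a*(a - 8)*(a - 6)*(a - 1)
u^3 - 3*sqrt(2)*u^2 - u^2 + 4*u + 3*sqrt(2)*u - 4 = (u - 1)*(u - 2*sqrt(2))*(u - sqrt(2))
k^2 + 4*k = k*(k + 4)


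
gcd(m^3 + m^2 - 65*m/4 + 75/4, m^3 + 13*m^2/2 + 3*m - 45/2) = m^2 + 7*m/2 - 15/2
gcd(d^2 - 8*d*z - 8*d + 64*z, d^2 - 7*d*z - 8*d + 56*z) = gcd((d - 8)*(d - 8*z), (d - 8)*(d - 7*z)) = d - 8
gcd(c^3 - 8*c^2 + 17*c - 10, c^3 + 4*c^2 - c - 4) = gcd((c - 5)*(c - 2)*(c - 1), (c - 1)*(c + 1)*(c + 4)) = c - 1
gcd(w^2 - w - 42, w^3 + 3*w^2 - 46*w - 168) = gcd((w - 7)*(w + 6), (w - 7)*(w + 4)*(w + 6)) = w^2 - w - 42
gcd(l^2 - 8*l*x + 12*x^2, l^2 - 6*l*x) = -l + 6*x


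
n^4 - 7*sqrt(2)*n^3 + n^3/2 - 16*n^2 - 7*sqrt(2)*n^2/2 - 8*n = n*(n + 1/2)*(n - 8*sqrt(2))*(n + sqrt(2))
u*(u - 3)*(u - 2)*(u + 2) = u^4 - 3*u^3 - 4*u^2 + 12*u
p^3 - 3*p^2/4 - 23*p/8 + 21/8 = (p - 3/2)*(p - 1)*(p + 7/4)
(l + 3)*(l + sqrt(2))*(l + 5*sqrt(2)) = l^3 + 3*l^2 + 6*sqrt(2)*l^2 + 10*l + 18*sqrt(2)*l + 30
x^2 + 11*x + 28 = (x + 4)*(x + 7)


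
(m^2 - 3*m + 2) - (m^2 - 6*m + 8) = 3*m - 6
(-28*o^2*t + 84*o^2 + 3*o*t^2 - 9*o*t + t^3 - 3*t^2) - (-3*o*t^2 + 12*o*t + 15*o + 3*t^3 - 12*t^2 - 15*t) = -28*o^2*t + 84*o^2 + 6*o*t^2 - 21*o*t - 15*o - 2*t^3 + 9*t^2 + 15*t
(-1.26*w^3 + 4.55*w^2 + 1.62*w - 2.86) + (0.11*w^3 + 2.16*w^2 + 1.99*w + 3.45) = -1.15*w^3 + 6.71*w^2 + 3.61*w + 0.59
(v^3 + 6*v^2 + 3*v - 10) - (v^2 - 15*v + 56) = v^3 + 5*v^2 + 18*v - 66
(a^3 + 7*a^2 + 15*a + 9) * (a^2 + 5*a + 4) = a^5 + 12*a^4 + 54*a^3 + 112*a^2 + 105*a + 36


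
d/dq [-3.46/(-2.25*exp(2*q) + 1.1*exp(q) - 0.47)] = (3.806 - 15.57*exp(q))*exp(q)/(2.25*exp(2*q) - 1.1*exp(q) + 0.47)^2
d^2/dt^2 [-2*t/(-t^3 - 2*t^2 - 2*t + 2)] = 4*(t*(3*t^2 + 4*t + 2)^2 - (3*t^2 + t*(3*t + 2) + 4*t + 2)*(t^3 + 2*t^2 + 2*t - 2))/(t^3 + 2*t^2 + 2*t - 2)^3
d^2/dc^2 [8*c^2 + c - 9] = 16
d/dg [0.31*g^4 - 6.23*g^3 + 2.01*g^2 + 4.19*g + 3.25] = 1.24*g^3 - 18.69*g^2 + 4.02*g + 4.19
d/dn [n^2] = 2*n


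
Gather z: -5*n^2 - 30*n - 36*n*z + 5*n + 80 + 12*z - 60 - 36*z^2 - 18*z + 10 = -5*n^2 - 25*n - 36*z^2 + z*(-36*n - 6) + 30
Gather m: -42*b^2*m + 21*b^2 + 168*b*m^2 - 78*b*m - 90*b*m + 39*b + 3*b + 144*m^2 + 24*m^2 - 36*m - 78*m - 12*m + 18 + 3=21*b^2 + 42*b + m^2*(168*b + 168) + m*(-42*b^2 - 168*b - 126) + 21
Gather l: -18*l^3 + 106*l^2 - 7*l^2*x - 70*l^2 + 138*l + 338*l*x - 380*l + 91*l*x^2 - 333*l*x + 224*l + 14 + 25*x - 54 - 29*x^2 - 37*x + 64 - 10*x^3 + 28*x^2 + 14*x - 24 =-18*l^3 + l^2*(36 - 7*x) + l*(91*x^2 + 5*x - 18) - 10*x^3 - x^2 + 2*x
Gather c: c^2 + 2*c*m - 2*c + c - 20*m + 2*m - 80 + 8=c^2 + c*(2*m - 1) - 18*m - 72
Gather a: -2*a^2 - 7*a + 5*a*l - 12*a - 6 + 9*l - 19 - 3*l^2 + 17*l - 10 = -2*a^2 + a*(5*l - 19) - 3*l^2 + 26*l - 35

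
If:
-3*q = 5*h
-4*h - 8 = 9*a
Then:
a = 4*q/15 - 8/9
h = -3*q/5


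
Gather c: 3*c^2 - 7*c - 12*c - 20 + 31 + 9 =3*c^2 - 19*c + 20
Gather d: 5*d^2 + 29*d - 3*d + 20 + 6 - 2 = 5*d^2 + 26*d + 24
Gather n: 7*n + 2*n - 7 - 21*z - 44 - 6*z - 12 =9*n - 27*z - 63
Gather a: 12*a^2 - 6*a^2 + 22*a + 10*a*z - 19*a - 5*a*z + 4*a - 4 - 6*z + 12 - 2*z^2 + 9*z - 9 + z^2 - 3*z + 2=6*a^2 + a*(5*z + 7) - z^2 + 1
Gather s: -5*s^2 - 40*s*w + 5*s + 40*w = -5*s^2 + s*(5 - 40*w) + 40*w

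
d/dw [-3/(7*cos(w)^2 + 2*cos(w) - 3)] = -6*(7*cos(w) + 1)*sin(w)/(7*cos(w)^2 + 2*cos(w) - 3)^2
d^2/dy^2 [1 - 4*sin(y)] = 4*sin(y)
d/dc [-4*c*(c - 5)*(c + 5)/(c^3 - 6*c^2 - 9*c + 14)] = 8*(3*c^4 - 16*c^3 + 54*c^2 + 175)/(c^6 - 12*c^5 + 18*c^4 + 136*c^3 - 87*c^2 - 252*c + 196)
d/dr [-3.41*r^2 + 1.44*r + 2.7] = 1.44 - 6.82*r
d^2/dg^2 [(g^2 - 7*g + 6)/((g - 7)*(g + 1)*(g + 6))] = 2*(g^6 - 21*g^5 + 165*g^4 - 7*g^3 - 2538*g^2 + 756*g + 25500)/(g^9 - 129*g^7 - 126*g^6 + 5547*g^5 + 10836*g^4 - 74215*g^3 - 232974*g^2 - 227556*g - 74088)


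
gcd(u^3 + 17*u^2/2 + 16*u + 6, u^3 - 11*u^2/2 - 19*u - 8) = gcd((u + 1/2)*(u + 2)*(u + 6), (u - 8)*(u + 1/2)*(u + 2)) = u^2 + 5*u/2 + 1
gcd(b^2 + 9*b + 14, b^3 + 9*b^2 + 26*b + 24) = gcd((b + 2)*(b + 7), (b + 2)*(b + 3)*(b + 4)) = b + 2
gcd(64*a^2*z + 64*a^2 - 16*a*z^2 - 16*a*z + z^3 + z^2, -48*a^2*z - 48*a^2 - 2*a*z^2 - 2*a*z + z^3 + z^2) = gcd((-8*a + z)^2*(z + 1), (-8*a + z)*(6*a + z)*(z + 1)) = -8*a*z - 8*a + z^2 + z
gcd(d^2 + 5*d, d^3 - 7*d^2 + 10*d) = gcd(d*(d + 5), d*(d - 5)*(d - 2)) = d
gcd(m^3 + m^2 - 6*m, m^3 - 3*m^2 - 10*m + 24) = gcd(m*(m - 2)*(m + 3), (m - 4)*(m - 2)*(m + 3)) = m^2 + m - 6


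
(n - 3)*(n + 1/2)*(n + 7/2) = n^3 + n^2 - 41*n/4 - 21/4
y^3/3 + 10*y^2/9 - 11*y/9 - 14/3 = (y/3 + 1)*(y - 2)*(y + 7/3)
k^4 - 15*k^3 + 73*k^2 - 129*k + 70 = (k - 7)*(k - 5)*(k - 2)*(k - 1)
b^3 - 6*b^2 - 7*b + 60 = (b - 5)*(b - 4)*(b + 3)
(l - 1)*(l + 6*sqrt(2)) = l^2 - l + 6*sqrt(2)*l - 6*sqrt(2)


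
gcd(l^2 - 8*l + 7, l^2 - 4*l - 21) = l - 7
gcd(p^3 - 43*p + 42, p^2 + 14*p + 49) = p + 7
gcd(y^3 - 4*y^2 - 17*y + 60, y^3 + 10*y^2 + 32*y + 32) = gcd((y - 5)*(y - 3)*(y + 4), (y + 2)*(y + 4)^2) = y + 4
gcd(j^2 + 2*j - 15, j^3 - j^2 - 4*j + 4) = 1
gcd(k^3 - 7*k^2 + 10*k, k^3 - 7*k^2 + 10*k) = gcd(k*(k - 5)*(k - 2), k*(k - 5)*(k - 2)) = k^3 - 7*k^2 + 10*k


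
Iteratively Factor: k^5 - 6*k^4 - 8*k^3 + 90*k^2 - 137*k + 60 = (k - 1)*(k^4 - 5*k^3 - 13*k^2 + 77*k - 60) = (k - 1)^2*(k^3 - 4*k^2 - 17*k + 60) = (k - 3)*(k - 1)^2*(k^2 - k - 20) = (k - 3)*(k - 1)^2*(k + 4)*(k - 5)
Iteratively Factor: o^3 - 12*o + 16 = (o - 2)*(o^2 + 2*o - 8) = (o - 2)^2*(o + 4)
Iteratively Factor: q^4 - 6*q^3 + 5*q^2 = (q - 5)*(q^3 - q^2) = q*(q - 5)*(q^2 - q) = q^2*(q - 5)*(q - 1)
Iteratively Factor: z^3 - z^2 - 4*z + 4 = (z - 1)*(z^2 - 4) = (z - 2)*(z - 1)*(z + 2)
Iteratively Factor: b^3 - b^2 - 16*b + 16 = (b + 4)*(b^2 - 5*b + 4) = (b - 1)*(b + 4)*(b - 4)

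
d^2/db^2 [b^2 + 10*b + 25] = 2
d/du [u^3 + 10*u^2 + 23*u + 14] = 3*u^2 + 20*u + 23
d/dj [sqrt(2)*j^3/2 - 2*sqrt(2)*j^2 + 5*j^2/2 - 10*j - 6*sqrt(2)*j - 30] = 3*sqrt(2)*j^2/2 - 4*sqrt(2)*j + 5*j - 10 - 6*sqrt(2)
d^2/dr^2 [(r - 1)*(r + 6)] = 2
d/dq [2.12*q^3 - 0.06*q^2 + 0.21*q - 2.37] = 6.36*q^2 - 0.12*q + 0.21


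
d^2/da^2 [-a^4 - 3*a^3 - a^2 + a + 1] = -12*a^2 - 18*a - 2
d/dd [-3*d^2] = -6*d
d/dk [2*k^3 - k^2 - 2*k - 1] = 6*k^2 - 2*k - 2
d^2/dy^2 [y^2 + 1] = 2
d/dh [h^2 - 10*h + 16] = 2*h - 10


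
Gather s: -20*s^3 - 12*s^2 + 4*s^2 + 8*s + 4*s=-20*s^3 - 8*s^2 + 12*s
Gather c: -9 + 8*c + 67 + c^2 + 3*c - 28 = c^2 + 11*c + 30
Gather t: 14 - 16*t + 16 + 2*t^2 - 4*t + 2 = 2*t^2 - 20*t + 32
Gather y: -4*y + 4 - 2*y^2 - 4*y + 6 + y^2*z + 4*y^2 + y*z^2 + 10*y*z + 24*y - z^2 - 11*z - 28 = y^2*(z + 2) + y*(z^2 + 10*z + 16) - z^2 - 11*z - 18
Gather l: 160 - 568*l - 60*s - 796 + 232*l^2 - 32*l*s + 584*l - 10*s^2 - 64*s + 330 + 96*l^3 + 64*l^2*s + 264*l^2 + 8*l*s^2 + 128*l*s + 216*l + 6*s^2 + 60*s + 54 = 96*l^3 + l^2*(64*s + 496) + l*(8*s^2 + 96*s + 232) - 4*s^2 - 64*s - 252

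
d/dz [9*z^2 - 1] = 18*z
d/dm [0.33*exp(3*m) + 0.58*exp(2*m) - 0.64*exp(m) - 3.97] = (0.99*exp(2*m) + 1.16*exp(m) - 0.64)*exp(m)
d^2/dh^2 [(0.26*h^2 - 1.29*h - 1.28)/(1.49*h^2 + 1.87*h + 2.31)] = (-7.176734*h^3 - 22.419732*h^2 + 5.241522*h + 13.778798)/(3.307949*h^6 + 12.454761*h^5 + 31.016436*h^4 + 45.157321*h^3 + 48.085884*h^2 + 29.935521*h + 12.326391)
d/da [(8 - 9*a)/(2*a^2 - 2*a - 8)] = (-9*a^2 + 9*a + (2*a - 1)*(9*a - 8) + 36)/(2*(-a^2 + a + 4)^2)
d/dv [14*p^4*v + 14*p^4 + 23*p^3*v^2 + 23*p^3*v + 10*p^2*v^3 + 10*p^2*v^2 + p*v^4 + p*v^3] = p*(14*p^3 + 46*p^2*v + 23*p^2 + 30*p*v^2 + 20*p*v + 4*v^3 + 3*v^2)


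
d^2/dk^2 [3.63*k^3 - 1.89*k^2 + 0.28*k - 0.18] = 21.78*k - 3.78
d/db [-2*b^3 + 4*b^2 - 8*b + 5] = -6*b^2 + 8*b - 8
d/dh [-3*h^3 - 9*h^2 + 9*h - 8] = -9*h^2 - 18*h + 9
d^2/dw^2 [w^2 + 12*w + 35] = 2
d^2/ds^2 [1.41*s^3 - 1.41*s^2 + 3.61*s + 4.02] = 8.46*s - 2.82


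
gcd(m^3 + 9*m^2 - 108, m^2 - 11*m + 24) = m - 3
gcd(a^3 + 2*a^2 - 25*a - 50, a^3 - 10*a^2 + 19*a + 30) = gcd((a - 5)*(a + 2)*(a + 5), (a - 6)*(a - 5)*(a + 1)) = a - 5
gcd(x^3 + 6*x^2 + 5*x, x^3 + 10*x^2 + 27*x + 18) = x + 1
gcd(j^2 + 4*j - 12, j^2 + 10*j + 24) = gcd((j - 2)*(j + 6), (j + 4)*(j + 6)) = j + 6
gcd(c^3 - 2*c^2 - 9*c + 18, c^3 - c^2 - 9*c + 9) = c^2 - 9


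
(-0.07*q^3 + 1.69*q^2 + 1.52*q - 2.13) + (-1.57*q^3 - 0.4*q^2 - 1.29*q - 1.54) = -1.64*q^3 + 1.29*q^2 + 0.23*q - 3.67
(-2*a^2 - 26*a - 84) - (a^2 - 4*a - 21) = -3*a^2 - 22*a - 63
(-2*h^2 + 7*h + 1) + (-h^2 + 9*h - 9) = -3*h^2 + 16*h - 8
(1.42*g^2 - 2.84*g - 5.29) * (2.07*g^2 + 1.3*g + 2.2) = 2.9394*g^4 - 4.0328*g^3 - 11.5183*g^2 - 13.125*g - 11.638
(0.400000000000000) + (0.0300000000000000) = 0.430000000000000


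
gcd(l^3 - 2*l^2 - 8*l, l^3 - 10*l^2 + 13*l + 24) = 1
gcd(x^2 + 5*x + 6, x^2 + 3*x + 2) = x + 2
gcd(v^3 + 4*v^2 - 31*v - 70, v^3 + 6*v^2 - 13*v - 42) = v^2 + 9*v + 14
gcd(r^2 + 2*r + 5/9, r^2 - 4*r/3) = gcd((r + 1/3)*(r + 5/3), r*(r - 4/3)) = 1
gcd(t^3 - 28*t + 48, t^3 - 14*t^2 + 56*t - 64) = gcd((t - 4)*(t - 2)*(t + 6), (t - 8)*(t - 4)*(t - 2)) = t^2 - 6*t + 8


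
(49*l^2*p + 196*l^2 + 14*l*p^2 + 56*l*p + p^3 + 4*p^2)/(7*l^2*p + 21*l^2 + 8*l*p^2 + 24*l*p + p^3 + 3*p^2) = (7*l*p + 28*l + p^2 + 4*p)/(l*p + 3*l + p^2 + 3*p)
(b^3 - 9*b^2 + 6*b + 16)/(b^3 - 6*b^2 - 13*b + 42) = (b^2 - 7*b - 8)/(b^2 - 4*b - 21)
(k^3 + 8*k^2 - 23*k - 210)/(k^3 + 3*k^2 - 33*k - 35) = (k + 6)/(k + 1)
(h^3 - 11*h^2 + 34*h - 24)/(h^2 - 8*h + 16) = (h^2 - 7*h + 6)/(h - 4)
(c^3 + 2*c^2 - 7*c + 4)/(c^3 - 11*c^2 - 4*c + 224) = (c^2 - 2*c + 1)/(c^2 - 15*c + 56)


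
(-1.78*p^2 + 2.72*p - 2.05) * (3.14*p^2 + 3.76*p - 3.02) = -5.5892*p^4 + 1.848*p^3 + 9.1658*p^2 - 15.9224*p + 6.191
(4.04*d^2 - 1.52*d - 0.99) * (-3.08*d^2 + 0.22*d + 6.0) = -12.4432*d^4 + 5.5704*d^3 + 26.9548*d^2 - 9.3378*d - 5.94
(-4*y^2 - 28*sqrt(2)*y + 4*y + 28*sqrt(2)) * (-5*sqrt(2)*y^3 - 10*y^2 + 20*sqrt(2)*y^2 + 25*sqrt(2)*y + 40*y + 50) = 20*sqrt(2)*y^5 - 100*sqrt(2)*y^4 + 320*y^4 - 1600*y^3 + 260*sqrt(2)*y^3 - 1300*sqrt(2)*y^2 - 320*y^2 - 280*sqrt(2)*y + 1600*y + 1400*sqrt(2)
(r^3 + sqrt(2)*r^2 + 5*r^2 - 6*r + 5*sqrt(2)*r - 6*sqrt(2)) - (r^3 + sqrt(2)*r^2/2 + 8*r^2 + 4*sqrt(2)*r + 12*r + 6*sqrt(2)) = -3*r^2 + sqrt(2)*r^2/2 - 18*r + sqrt(2)*r - 12*sqrt(2)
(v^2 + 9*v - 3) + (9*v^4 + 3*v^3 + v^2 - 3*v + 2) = 9*v^4 + 3*v^3 + 2*v^2 + 6*v - 1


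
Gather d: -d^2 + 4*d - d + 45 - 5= -d^2 + 3*d + 40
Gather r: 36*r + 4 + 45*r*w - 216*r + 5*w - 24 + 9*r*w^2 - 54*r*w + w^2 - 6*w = r*(9*w^2 - 9*w - 180) + w^2 - w - 20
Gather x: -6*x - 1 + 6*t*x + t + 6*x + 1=6*t*x + t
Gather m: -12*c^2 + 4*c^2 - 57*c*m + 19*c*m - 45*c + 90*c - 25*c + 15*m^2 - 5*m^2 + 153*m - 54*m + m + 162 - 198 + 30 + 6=-8*c^2 + 20*c + 10*m^2 + m*(100 - 38*c)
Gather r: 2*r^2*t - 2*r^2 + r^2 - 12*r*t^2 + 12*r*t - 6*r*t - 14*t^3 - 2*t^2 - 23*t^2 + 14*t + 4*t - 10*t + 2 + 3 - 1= r^2*(2*t - 1) + r*(-12*t^2 + 6*t) - 14*t^3 - 25*t^2 + 8*t + 4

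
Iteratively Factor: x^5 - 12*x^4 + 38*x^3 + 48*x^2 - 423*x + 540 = (x - 5)*(x^4 - 7*x^3 + 3*x^2 + 63*x - 108) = (x - 5)*(x - 3)*(x^3 - 4*x^2 - 9*x + 36) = (x - 5)*(x - 3)^2*(x^2 - x - 12) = (x - 5)*(x - 4)*(x - 3)^2*(x + 3)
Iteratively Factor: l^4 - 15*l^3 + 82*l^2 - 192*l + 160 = (l - 2)*(l^3 - 13*l^2 + 56*l - 80) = (l - 4)*(l - 2)*(l^2 - 9*l + 20) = (l - 5)*(l - 4)*(l - 2)*(l - 4)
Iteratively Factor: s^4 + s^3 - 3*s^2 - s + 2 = (s + 1)*(s^3 - 3*s + 2) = (s + 1)*(s + 2)*(s^2 - 2*s + 1) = (s - 1)*(s + 1)*(s + 2)*(s - 1)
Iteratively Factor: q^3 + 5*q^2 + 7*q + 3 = (q + 1)*(q^2 + 4*q + 3) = (q + 1)^2*(q + 3)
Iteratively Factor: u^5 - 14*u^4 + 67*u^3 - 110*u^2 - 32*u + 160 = (u - 5)*(u^4 - 9*u^3 + 22*u^2 - 32) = (u - 5)*(u - 2)*(u^3 - 7*u^2 + 8*u + 16) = (u - 5)*(u - 4)*(u - 2)*(u^2 - 3*u - 4) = (u - 5)*(u - 4)^2*(u - 2)*(u + 1)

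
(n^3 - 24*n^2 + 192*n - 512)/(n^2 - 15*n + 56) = (n^2 - 16*n + 64)/(n - 7)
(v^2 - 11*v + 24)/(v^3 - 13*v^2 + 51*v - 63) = (v - 8)/(v^2 - 10*v + 21)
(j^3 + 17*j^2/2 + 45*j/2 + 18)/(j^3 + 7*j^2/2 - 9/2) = (j + 4)/(j - 1)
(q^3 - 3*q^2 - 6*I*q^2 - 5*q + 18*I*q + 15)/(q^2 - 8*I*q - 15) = (q^2 - q*(3 + I) + 3*I)/(q - 3*I)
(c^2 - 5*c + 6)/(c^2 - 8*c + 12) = (c - 3)/(c - 6)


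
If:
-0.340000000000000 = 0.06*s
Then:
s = -5.67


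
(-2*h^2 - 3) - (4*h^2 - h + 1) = -6*h^2 + h - 4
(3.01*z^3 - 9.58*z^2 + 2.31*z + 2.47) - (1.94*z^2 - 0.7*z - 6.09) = 3.01*z^3 - 11.52*z^2 + 3.01*z + 8.56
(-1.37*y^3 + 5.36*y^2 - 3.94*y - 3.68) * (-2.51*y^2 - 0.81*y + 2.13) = 3.4387*y^5 - 12.3439*y^4 + 2.6297*y^3 + 23.845*y^2 - 5.4114*y - 7.8384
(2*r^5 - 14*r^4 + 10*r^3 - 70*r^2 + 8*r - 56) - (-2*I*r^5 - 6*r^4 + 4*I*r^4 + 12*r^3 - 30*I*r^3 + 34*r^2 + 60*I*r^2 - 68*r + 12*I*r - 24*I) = 2*r^5 + 2*I*r^5 - 8*r^4 - 4*I*r^4 - 2*r^3 + 30*I*r^3 - 104*r^2 - 60*I*r^2 + 76*r - 12*I*r - 56 + 24*I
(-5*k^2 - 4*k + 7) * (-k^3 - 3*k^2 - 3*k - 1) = 5*k^5 + 19*k^4 + 20*k^3 - 4*k^2 - 17*k - 7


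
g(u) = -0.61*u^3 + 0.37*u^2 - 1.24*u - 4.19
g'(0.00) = -1.24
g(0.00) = -4.19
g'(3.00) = -15.49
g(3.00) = -21.05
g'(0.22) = -1.17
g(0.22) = -4.45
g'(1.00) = -2.33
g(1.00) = -5.67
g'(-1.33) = -5.46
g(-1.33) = -0.45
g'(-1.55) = -6.78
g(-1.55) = 0.89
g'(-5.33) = -57.17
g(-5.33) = 105.30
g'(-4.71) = -45.32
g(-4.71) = 73.60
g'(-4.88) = -48.43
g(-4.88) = 81.56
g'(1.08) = -2.58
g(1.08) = -5.87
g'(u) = -1.83*u^2 + 0.74*u - 1.24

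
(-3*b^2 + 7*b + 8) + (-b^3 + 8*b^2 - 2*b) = -b^3 + 5*b^2 + 5*b + 8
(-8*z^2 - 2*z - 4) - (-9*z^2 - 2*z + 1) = z^2 - 5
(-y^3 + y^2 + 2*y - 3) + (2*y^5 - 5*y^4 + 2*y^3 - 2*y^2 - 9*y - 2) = 2*y^5 - 5*y^4 + y^3 - y^2 - 7*y - 5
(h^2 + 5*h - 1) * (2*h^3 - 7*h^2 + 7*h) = 2*h^5 + 3*h^4 - 30*h^3 + 42*h^2 - 7*h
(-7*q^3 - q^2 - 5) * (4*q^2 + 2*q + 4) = -28*q^5 - 18*q^4 - 30*q^3 - 24*q^2 - 10*q - 20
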